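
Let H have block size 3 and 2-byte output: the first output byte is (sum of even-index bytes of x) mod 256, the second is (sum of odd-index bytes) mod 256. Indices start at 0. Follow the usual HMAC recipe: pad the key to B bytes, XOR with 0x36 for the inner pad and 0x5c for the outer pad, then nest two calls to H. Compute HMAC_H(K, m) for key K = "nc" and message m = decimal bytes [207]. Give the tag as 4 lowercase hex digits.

Key "nc" = 6e 63 is 2 bytes ≤ B = 3; zero-pad to 3 bytes: K' = 6e 63 00.
K' ⊕ ipad = 58 55 36.  K' ⊕ opad = 32 3f 5c.
Inner input = (K'⊕ipad) ∥ m = 58 55 36 ∥ cf.
Inner hash: even-index sum = 142 mod 256 = 142; odd-index sum = 292 mod 256 = 36 → 8e 24.
Outer input = (K'⊕opad) ∥ inner = 32 3f 5c ∥ 8e 24.
Outer hash (tag): even-index sum = 178 mod 256 = 178; odd-index sum = 205 mod 256 = 205 → b2 cd.

b2cd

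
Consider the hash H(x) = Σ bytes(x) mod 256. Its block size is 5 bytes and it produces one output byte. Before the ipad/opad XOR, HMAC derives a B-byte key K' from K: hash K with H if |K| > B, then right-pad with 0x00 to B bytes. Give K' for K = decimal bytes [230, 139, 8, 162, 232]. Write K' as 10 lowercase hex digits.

Key decimal bytes [230, 139, 8, 162, 232] = e6 8b 08 a2 e8 is exactly B = 5 bytes: K' = e6 8b 08 a2 e8.

e68b08a2e8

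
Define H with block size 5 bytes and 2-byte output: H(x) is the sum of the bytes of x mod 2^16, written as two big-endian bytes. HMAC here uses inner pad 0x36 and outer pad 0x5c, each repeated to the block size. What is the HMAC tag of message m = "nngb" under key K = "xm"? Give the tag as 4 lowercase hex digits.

025b

Key "xm" = 78 6d is 2 bytes ≤ B = 5; zero-pad to 5 bytes: K' = 78 6d 00 00 00.
K' ⊕ ipad = 4e 5b 36 36 36.  K' ⊕ opad = 24 31 5c 5c 5c.
Inner input = (K'⊕ipad) ∥ m = 4e 5b 36 36 36 ∥ 6e 6e 67 62.
Inner hash: sum = 78+91+54+54+54+110+110+103+98 = 752 → 02 f0.
Outer input = (K'⊕opad) ∥ inner = 24 31 5c 5c 5c ∥ 02 f0.
Outer hash (tag): sum = 36+49+92+92+92+2+240 = 603 → 02 5b.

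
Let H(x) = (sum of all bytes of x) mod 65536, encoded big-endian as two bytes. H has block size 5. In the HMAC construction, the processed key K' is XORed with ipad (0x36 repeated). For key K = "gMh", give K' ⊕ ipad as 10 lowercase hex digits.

517b5e3636

Key "gMh" = 67 4d 68 is 3 bytes ≤ B = 5; zero-pad to 5 bytes: K' = 67 4d 68 00 00.
XOR each byte with 0x36: 67⊕36=51, 4d⊕36=7b, 68⊕36=5e, 00⊕36=36, 00⊕36=36.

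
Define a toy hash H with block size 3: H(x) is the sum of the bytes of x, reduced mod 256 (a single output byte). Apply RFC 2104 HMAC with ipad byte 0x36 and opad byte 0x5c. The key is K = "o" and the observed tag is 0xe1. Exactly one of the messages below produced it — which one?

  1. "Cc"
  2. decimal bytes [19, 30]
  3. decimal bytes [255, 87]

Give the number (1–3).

Key "o" = 6f is 1 byte ≤ B = 3; zero-pad to 3 bytes: K' = 6f 00 00.
K' ⊕ ipad = 59 36 36; K' ⊕ opad = 33 5c 5c.
m1: inner = H(59 36 36 43 63) = 6b; tag = H(33 5c 5c 6b) = 56
m2: inner = H(59 36 36 13 1e) = f6; tag = H(33 5c 5c f6) = e1 ← matches
m3: inner = H(59 36 36 ff 57) = 1b; tag = H(33 5c 5c 1b) = 06

2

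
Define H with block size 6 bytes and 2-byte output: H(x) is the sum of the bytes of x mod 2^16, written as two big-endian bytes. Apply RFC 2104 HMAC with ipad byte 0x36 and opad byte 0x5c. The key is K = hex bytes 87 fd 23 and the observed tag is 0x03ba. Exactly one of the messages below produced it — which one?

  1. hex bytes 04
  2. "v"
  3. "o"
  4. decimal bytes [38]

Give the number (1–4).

Key hex bytes 87 fd 23 is 3 bytes ≤ B = 6; zero-pad to 6 bytes: K' = 87 fd 23 00 00 00.
K' ⊕ ipad = b1 cb 15 36 36 36; K' ⊕ opad = db a1 7f 5c 5c 5c.
m1: inner = H(b1 cb 15 36 36 36 04) = 02 37; tag = H(db a1 7f 5c 5c 5c 02 37) = 0348
m2: inner = H(b1 cb 15 36 36 36 76) = 02 a9; tag = H(db a1 7f 5c 5c 5c 02 a9) = 03ba ← matches
m3: inner = H(b1 cb 15 36 36 36 6f) = 02 a2; tag = H(db a1 7f 5c 5c 5c 02 a2) = 03b3
m4: inner = H(b1 cb 15 36 36 36 26) = 02 59; tag = H(db a1 7f 5c 5c 5c 02 59) = 036a

2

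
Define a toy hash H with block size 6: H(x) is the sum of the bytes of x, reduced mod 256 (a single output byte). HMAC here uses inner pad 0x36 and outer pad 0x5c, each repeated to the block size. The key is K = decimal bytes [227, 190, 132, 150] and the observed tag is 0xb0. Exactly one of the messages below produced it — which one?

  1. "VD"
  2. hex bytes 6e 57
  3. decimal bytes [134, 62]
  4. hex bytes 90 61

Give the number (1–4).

1

Key decimal bytes [227, 190, 132, 150] = e3 be 84 96 is 4 bytes ≤ B = 6; zero-pad to 6 bytes: K' = e3 be 84 96 00 00.
K' ⊕ ipad = d5 88 b2 a0 36 36; K' ⊕ opad = bf e2 d8 ca 5c 5c.
m1: inner = H(d5 88 b2 a0 36 36 56 44) = b5; tag = H(bf e2 d8 ca 5c 5c b5) = b0 ← matches
m2: inner = H(d5 88 b2 a0 36 36 6e 57) = e0; tag = H(bf e2 d8 ca 5c 5c e0) = db
m3: inner = H(d5 88 b2 a0 36 36 86 3e) = df; tag = H(bf e2 d8 ca 5c 5c df) = da
m4: inner = H(d5 88 b2 a0 36 36 90 61) = 0c; tag = H(bf e2 d8 ca 5c 5c 0c) = 07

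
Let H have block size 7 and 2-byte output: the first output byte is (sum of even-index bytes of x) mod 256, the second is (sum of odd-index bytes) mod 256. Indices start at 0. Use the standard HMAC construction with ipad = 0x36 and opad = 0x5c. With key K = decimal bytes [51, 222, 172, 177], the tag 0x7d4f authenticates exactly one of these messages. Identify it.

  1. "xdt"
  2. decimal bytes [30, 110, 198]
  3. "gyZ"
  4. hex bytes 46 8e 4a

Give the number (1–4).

Key decimal bytes [51, 222, 172, 177] = 33 de ac b1 is 4 bytes ≤ B = 7; zero-pad to 7 bytes: K' = 33 de ac b1 00 00 00.
K' ⊕ ipad = 05 e8 9a 87 36 36 36; K' ⊕ opad = 6f 82 f0 ed 5c 5c 5c.
m1: inner = H(05 e8 9a 87 36 36 36 78 64 74) = 6f 91; tag = H(6f 82 f0 ed 5c 5c 5c 6f 91) = a83a
m2: inner = H(05 e8 9a 87 36 36 36 1e 6e c6) = 79 89; tag = H(6f 82 f0 ed 5c 5c 5c 79 89) = a044
m3: inner = H(05 e8 9a 87 36 36 36 67 79 5a) = 84 66; tag = H(6f 82 f0 ed 5c 5c 5c 84 66) = 7d4f ← matches
m4: inner = H(05 e8 9a 87 36 36 36 46 8e 4a) = 99 35; tag = H(6f 82 f0 ed 5c 5c 5c 99 35) = 4c64

3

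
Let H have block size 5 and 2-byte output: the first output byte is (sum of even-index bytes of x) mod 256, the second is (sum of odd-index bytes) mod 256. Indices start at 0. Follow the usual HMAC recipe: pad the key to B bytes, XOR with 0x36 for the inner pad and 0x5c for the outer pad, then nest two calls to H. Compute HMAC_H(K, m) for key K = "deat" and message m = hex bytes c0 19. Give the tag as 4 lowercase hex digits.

Key "deat" = 64 65 61 74 is 4 bytes ≤ B = 5; zero-pad to 5 bytes: K' = 64 65 61 74 00.
K' ⊕ ipad = 52 53 57 42 36.  K' ⊕ opad = 38 39 3d 28 5c.
Inner input = (K'⊕ipad) ∥ m = 52 53 57 42 36 ∥ c0 19.
Inner hash: even-index sum = 248 mod 256 = 248; odd-index sum = 341 mod 256 = 85 → f8 55.
Outer input = (K'⊕opad) ∥ inner = 38 39 3d 28 5c ∥ f8 55.
Outer hash (tag): even-index sum = 294 mod 256 = 38; odd-index sum = 345 mod 256 = 89 → 26 59.

2659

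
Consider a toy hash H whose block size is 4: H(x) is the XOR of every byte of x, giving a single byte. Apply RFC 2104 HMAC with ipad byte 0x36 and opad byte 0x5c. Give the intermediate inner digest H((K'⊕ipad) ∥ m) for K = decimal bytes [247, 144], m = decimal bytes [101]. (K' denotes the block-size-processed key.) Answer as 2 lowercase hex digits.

02

Key decimal bytes [247, 144] = f7 90 is 2 bytes ≤ B = 4; zero-pad to 4 bytes: K' = f7 90 00 00.
K' ⊕ ipad = c1 a6 36 36.
Inner input = c1 a6 36 36 ∥ 65.
Inner hash: XOR c1⊕a6⊕36⊕36⊕65 = 02.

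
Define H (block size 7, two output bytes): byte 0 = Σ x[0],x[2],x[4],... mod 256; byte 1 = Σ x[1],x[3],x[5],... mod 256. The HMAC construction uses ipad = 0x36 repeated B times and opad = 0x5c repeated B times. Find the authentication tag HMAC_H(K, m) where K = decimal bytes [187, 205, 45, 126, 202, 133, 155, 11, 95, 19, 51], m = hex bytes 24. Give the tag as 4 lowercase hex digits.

fff5

Key decimal bytes [187, 205, 45, 126, 202, 133, 155, 11, 95, 19, 51] = bb cd 2d 7e ca 85 9b 0b 5f 13 33 is 11 bytes > B = 7, so hash it first: H(key) = df ee, then zero-pad to 7 bytes: K' = df ee 00 00 00 00 00.
K' ⊕ ipad = e9 d8 36 36 36 36 36.  K' ⊕ opad = 83 b2 5c 5c 5c 5c 5c.
Inner input = (K'⊕ipad) ∥ m = e9 d8 36 36 36 36 36 ∥ 24.
Inner hash: even-index sum = 395 mod 256 = 139; odd-index sum = 360 mod 256 = 104 → 8b 68.
Outer input = (K'⊕opad) ∥ inner = 83 b2 5c 5c 5c 5c 5c ∥ 8b 68.
Outer hash (tag): even-index sum = 511 mod 256 = 255; odd-index sum = 501 mod 256 = 245 → ff f5.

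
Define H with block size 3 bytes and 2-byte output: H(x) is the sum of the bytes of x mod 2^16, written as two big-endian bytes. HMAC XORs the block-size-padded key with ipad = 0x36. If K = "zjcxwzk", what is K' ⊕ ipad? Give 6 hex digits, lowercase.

Key "zjcxwzk" = 7a 6a 63 78 77 7a 6b is 7 bytes > B = 3, so hash it first: H(key) = 03 1b, then zero-pad to 3 bytes: K' = 03 1b 00.
XOR each byte with 0x36: 03⊕36=35, 1b⊕36=2d, 00⊕36=36.

352d36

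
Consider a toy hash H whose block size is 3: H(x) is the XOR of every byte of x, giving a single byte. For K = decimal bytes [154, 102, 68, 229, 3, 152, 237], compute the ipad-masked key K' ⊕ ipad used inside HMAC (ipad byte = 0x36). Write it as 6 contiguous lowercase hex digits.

Key decimal bytes [154, 102, 68, 229, 3, 152, 237] = 9a 66 44 e5 03 98 ed is 7 bytes > B = 3, so hash it first: H(key) = 2b, then zero-pad to 3 bytes: K' = 2b 00 00.
XOR each byte with 0x36: 2b⊕36=1d, 00⊕36=36, 00⊕36=36.

1d3636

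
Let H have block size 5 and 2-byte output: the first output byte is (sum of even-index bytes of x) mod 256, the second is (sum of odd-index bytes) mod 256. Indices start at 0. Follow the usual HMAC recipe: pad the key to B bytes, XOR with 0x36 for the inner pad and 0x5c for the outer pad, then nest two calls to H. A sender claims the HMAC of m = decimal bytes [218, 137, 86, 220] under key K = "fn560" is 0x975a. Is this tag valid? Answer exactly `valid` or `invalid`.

valid

Key "fn560" = 66 6e 35 36 30 is exactly B = 5 bytes: K' = 66 6e 35 36 30.
K' ⊕ ipad = 50 58 03 00 06; K' ⊕ opad = 3a 32 69 6a 6c.
Inner hash: even-index sum = 446 mod 256 = 190; odd-index sum = 392 mod 256 = 136 → be 88.
Outer hash (recomputed tag): even-index sum = 407 mod 256 = 151; odd-index sum = 346 mod 256 = 90 → 97 5a.
Recomputed tag = 975a; claimed = 975a → match.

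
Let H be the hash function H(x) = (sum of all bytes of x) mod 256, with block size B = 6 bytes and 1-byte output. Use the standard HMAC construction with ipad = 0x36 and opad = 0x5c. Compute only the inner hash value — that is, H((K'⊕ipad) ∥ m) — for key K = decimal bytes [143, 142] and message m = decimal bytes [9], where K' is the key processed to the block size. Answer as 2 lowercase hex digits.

52

Key decimal bytes [143, 142] = 8f 8e is 2 bytes ≤ B = 6; zero-pad to 6 bytes: K' = 8f 8e 00 00 00 00.
K' ⊕ ipad = b9 b8 36 36 36 36.
Inner input = b9 b8 36 36 36 36 ∥ 09.
Inner hash: sum = 185+184+54+54+54+54+9 = 594; mod 256 = 82 → 52.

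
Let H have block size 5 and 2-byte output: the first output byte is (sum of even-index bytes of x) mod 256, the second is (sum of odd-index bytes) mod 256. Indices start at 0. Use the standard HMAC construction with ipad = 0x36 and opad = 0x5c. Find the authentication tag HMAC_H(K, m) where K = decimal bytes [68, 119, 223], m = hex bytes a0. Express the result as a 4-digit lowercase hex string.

0e18

Key decimal bytes [68, 119, 223] = 44 77 df is 3 bytes ≤ B = 5; zero-pad to 5 bytes: K' = 44 77 df 00 00.
K' ⊕ ipad = 72 41 e9 36 36.  K' ⊕ opad = 18 2b 83 5c 5c.
Inner input = (K'⊕ipad) ∥ m = 72 41 e9 36 36 ∥ a0.
Inner hash: even-index sum = 401 mod 256 = 145; odd-index sum = 279 mod 256 = 23 → 91 17.
Outer input = (K'⊕opad) ∥ inner = 18 2b 83 5c 5c ∥ 91 17.
Outer hash (tag): even-index sum = 270 mod 256 = 14; odd-index sum = 280 mod 256 = 24 → 0e 18.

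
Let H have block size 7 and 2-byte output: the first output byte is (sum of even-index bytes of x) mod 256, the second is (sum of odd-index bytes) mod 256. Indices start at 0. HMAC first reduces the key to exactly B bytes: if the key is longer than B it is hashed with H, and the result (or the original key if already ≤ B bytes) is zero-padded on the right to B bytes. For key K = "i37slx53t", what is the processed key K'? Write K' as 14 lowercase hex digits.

|K| = 9 > B = 7, so first hash the key.
H(K): even-index sum = 437 mod 256 = 181; odd-index sum = 337 mod 256 = 81 → b5 51.
Zero-pad H(K) = b5 51 to 7 bytes: K' = b5 51 00 00 00 00 00.

b5510000000000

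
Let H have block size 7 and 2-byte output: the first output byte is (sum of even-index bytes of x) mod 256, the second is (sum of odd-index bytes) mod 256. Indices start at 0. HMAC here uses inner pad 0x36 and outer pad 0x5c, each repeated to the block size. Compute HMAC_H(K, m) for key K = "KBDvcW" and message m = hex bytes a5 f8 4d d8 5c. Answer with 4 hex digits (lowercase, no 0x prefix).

2d9d

Key "KBDvcW" = 4b 42 44 76 63 57 is 6 bytes ≤ B = 7; zero-pad to 7 bytes: K' = 4b 42 44 76 63 57 00.
K' ⊕ ipad = 7d 74 72 40 55 61 36.  K' ⊕ opad = 17 1e 18 2a 3f 0b 5c.
Inner input = (K'⊕ipad) ∥ m = 7d 74 72 40 55 61 36 ∥ a5 f8 4d d8 5c.
Inner hash: even-index sum = 842 mod 256 = 74; odd-index sum = 611 mod 256 = 99 → 4a 63.
Outer input = (K'⊕opad) ∥ inner = 17 1e 18 2a 3f 0b 5c ∥ 4a 63.
Outer hash (tag): even-index sum = 301 mod 256 = 45; odd-index sum = 157 mod 256 = 157 → 2d 9d.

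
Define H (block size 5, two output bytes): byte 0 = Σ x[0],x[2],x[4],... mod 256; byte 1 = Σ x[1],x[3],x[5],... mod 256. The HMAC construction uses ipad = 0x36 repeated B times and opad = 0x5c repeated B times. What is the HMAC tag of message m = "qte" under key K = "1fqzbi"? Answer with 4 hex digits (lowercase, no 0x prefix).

9b83

Key "1fqzbi" = 31 66 71 7a 62 69 is 6 bytes > B = 5, so hash it first: H(key) = 04 49, then zero-pad to 5 bytes: K' = 04 49 00 00 00.
K' ⊕ ipad = 32 7f 36 36 36.  K' ⊕ opad = 58 15 5c 5c 5c.
Inner input = (K'⊕ipad) ∥ m = 32 7f 36 36 36 ∥ 71 74 65.
Inner hash: even-index sum = 274 mod 256 = 18; odd-index sum = 395 mod 256 = 139 → 12 8b.
Outer input = (K'⊕opad) ∥ inner = 58 15 5c 5c 5c ∥ 12 8b.
Outer hash (tag): even-index sum = 411 mod 256 = 155; odd-index sum = 131 mod 256 = 131 → 9b 83.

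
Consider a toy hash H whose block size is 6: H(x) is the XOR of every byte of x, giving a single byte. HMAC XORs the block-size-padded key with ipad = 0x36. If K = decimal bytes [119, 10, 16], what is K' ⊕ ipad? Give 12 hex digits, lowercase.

413c26363636

Key decimal bytes [119, 10, 16] = 77 0a 10 is 3 bytes ≤ B = 6; zero-pad to 6 bytes: K' = 77 0a 10 00 00 00.
XOR each byte with 0x36: 77⊕36=41, 0a⊕36=3c, 10⊕36=26, 00⊕36=36, 00⊕36=36, 00⊕36=36.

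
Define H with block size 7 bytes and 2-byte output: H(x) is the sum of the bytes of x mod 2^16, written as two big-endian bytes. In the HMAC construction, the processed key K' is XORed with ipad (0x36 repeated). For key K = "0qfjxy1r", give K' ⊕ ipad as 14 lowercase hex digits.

35333636363636

Key "0qfjxy1r" = 30 71 66 6a 78 79 31 72 is 8 bytes > B = 7, so hash it first: H(key) = 03 05, then zero-pad to 7 bytes: K' = 03 05 00 00 00 00 00.
XOR each byte with 0x36: 03⊕36=35, 05⊕36=33, 00⊕36=36, 00⊕36=36, 00⊕36=36, 00⊕36=36, 00⊕36=36.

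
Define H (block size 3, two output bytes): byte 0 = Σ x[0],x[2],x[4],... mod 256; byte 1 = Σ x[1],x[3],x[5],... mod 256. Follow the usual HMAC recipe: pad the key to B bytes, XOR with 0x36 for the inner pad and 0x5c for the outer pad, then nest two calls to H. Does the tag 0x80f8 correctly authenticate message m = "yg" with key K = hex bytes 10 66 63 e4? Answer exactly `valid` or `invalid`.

Key hex bytes 10 66 63 e4 is 4 bytes > B = 3, so hash it first: H(key) = 73 4a, then zero-pad to 3 bytes: K' = 73 4a 00.
K' ⊕ ipad = 45 7c 36; K' ⊕ opad = 2f 16 5c.
Inner hash: even-index sum = 226 mod 256 = 226; odd-index sum = 245 mod 256 = 245 → e2 f5.
Outer hash (recomputed tag): even-index sum = 384 mod 256 = 128; odd-index sum = 248 mod 256 = 248 → 80 f8.
Recomputed tag = 80f8; claimed = 80f8 → match.

valid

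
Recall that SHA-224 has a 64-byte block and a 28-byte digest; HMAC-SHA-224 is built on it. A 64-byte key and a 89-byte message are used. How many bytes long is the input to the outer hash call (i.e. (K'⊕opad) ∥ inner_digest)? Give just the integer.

92

Key is 64 ≤ 64 bytes, zero-padded: |K'| = 64.
Outer input = (K'⊕opad) ∥ H(inner) → 64 + 28 = 92 bytes.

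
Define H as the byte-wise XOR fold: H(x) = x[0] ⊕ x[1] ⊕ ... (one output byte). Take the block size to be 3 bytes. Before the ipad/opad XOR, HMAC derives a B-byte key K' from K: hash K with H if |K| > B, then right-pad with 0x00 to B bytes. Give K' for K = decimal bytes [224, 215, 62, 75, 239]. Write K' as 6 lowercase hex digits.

|K| = 5 > B = 3, so first hash the key.
H(K): XOR e0⊕d7⊕3e⊕4b⊕ef = ad.
Zero-pad H(K) = ad to 3 bytes: K' = ad 00 00.

ad0000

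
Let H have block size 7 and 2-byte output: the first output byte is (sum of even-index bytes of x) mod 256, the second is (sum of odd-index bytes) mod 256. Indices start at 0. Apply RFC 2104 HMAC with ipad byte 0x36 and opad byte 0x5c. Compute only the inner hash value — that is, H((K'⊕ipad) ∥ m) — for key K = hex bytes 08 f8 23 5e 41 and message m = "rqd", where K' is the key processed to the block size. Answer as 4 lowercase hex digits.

Key hex bytes 08 f8 23 5e 41 is 5 bytes ≤ B = 7; zero-pad to 7 bytes: K' = 08 f8 23 5e 41 00 00.
K' ⊕ ipad = 3e ce 15 68 77 36 36.
Inner input = 3e ce 15 68 77 36 36 ∥ 72 71 64.
Inner hash: even-index sum = 369 mod 256 = 113; odd-index sum = 578 mod 256 = 66 → 71 42.

7142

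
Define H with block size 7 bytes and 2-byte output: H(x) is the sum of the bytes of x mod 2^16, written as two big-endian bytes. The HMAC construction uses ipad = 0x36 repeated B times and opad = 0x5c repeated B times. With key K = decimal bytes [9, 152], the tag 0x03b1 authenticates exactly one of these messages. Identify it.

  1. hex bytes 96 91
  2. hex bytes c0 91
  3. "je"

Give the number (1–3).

3

Key decimal bytes [9, 152] = 09 98 is 2 bytes ≤ B = 7; zero-pad to 7 bytes: K' = 09 98 00 00 00 00 00.
K' ⊕ ipad = 3f ae 36 36 36 36 36; K' ⊕ opad = 55 c4 5c 5c 5c 5c 5c.
m1: inner = H(3f ae 36 36 36 36 36 96 91) = 03 22; tag = H(55 c4 5c 5c 5c 5c 5c 03 22) = 030a
m2: inner = H(3f ae 36 36 36 36 36 c0 91) = 03 4c; tag = H(55 c4 5c 5c 5c 5c 5c 03 4c) = 0334
m3: inner = H(3f ae 36 36 36 36 36 6a 65) = 02 ca; tag = H(55 c4 5c 5c 5c 5c 5c 02 ca) = 03b1 ← matches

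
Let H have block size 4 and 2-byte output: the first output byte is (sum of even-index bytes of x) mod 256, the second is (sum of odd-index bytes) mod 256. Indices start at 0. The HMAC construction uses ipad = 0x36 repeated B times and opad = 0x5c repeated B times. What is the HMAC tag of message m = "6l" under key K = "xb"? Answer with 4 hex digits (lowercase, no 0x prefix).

3a90

Key "xb" = 78 62 is 2 bytes ≤ B = 4; zero-pad to 4 bytes: K' = 78 62 00 00.
K' ⊕ ipad = 4e 54 36 36.  K' ⊕ opad = 24 3e 5c 5c.
Inner input = (K'⊕ipad) ∥ m = 4e 54 36 36 ∥ 36 6c.
Inner hash: even-index sum = 186 mod 256 = 186; odd-index sum = 246 mod 256 = 246 → ba f6.
Outer input = (K'⊕opad) ∥ inner = 24 3e 5c 5c ∥ ba f6.
Outer hash (tag): even-index sum = 314 mod 256 = 58; odd-index sum = 400 mod 256 = 144 → 3a 90.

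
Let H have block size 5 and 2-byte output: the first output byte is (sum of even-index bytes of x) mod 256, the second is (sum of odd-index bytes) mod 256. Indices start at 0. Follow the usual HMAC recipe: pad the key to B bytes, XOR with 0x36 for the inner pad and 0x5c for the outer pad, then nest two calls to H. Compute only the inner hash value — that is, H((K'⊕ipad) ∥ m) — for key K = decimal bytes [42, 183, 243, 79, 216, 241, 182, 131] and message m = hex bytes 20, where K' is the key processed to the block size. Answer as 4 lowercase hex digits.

Key decimal bytes [42, 183, 243, 79, 216, 241, 182, 131] = 2a b7 f3 4f d8 f1 b6 83 is 8 bytes > B = 5, so hash it first: H(key) = ab 7a, then zero-pad to 5 bytes: K' = ab 7a 00 00 00.
K' ⊕ ipad = 9d 4c 36 36 36.
Inner input = 9d 4c 36 36 36 ∥ 20.
Inner hash: even-index sum = 265 mod 256 = 9; odd-index sum = 162 mod 256 = 162 → 09 a2.

09a2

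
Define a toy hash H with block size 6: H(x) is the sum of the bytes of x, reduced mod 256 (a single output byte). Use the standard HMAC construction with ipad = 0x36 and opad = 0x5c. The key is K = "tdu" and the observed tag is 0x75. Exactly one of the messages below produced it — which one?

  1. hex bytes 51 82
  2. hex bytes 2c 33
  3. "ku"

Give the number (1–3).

2

Key "tdu" = 74 64 75 is 3 bytes ≤ B = 6; zero-pad to 6 bytes: K' = 74 64 75 00 00 00.
K' ⊕ ipad = 42 52 43 36 36 36; K' ⊕ opad = 28 38 29 5c 5c 5c.
m1: inner = H(42 52 43 36 36 36 51 82) = 4c; tag = H(28 38 29 5c 5c 5c 4c) = e9
m2: inner = H(42 52 43 36 36 36 2c 33) = d8; tag = H(28 38 29 5c 5c 5c d8) = 75 ← matches
m3: inner = H(42 52 43 36 36 36 6b 75) = 59; tag = H(28 38 29 5c 5c 5c 59) = f6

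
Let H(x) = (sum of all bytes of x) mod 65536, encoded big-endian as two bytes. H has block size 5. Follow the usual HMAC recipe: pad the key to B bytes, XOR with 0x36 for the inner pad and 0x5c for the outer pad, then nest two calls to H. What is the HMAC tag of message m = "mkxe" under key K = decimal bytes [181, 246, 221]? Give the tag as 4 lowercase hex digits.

Key decimal bytes [181, 246, 221] = b5 f6 dd is 3 bytes ≤ B = 5; zero-pad to 5 bytes: K' = b5 f6 dd 00 00.
K' ⊕ ipad = 83 c0 eb 36 36.  K' ⊕ opad = e9 aa 81 5c 5c.
Inner input = (K'⊕ipad) ∥ m = 83 c0 eb 36 36 ∥ 6d 6b 78 65.
Inner hash: sum = 131+192+235+54+54+109+107+120+101 = 1103 → 04 4f.
Outer input = (K'⊕opad) ∥ inner = e9 aa 81 5c 5c ∥ 04 4f.
Outer hash (tag): sum = 233+170+129+92+92+4+79 = 799 → 03 1f.

031f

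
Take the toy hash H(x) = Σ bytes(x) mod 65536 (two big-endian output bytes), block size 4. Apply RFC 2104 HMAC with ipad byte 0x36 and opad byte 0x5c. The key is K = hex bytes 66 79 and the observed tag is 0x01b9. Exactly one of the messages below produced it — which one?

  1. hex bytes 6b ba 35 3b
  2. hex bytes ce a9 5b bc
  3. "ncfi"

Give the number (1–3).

Key hex bytes 66 79 is 2 bytes ≤ B = 4; zero-pad to 4 bytes: K' = 66 79 00 00.
K' ⊕ ipad = 50 4f 36 36; K' ⊕ opad = 3a 25 5c 5c.
m1: inner = H(50 4f 36 36 6b ba 35 3b) = 02 a0; tag = H(3a 25 5c 5c 02 a0) = 01b9 ← matches
m2: inner = H(50 4f 36 36 ce a9 5b bc) = 03 99; tag = H(3a 25 5c 5c 03 99) = 01b3
m3: inner = H(50 4f 36 36 6e 63 66 69) = 02 ab; tag = H(3a 25 5c 5c 02 ab) = 01c4

1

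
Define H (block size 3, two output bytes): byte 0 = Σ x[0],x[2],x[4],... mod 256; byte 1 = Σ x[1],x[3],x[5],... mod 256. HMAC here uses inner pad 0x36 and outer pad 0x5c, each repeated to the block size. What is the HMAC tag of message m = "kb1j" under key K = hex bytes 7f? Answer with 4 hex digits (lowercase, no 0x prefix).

51a7

Key hex bytes 7f is 1 byte ≤ B = 3; zero-pad to 3 bytes: K' = 7f 00 00.
K' ⊕ ipad = 49 36 36.  K' ⊕ opad = 23 5c 5c.
Inner input = (K'⊕ipad) ∥ m = 49 36 36 ∥ 6b 62 31 6a.
Inner hash: even-index sum = 331 mod 256 = 75; odd-index sum = 210 mod 256 = 210 → 4b d2.
Outer input = (K'⊕opad) ∥ inner = 23 5c 5c ∥ 4b d2.
Outer hash (tag): even-index sum = 337 mod 256 = 81; odd-index sum = 167 mod 256 = 167 → 51 a7.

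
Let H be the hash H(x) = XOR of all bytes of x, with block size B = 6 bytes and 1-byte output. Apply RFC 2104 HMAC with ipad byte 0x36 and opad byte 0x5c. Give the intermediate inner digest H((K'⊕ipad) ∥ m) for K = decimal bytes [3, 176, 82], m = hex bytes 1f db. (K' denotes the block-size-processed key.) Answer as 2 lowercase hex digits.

Key decimal bytes [3, 176, 82] = 03 b0 52 is 3 bytes ≤ B = 6; zero-pad to 6 bytes: K' = 03 b0 52 00 00 00.
K' ⊕ ipad = 35 86 64 36 36 36.
Inner input = 35 86 64 36 36 36 ∥ 1f db.
Inner hash: XOR 35⊕86⊕64⊕36⊕36⊕36⊕1f⊕db = 25.

25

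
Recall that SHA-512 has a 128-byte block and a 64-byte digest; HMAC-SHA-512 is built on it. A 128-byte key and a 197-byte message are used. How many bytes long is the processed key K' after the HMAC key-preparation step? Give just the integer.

128

Key is 128 ≤ 128 bytes, zero-padded: |K'| = 128.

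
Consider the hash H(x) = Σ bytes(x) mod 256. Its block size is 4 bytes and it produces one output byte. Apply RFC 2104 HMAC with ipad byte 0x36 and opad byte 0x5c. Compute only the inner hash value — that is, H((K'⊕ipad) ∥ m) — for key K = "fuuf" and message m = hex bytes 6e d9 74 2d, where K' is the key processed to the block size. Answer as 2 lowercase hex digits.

0e

Key "fuuf" = 66 75 75 66 is exactly B = 4 bytes: K' = 66 75 75 66.
K' ⊕ ipad = 50 43 43 50.
Inner input = 50 43 43 50 ∥ 6e d9 74 2d.
Inner hash: sum = 80+67+67+80+110+217+116+45 = 782; mod 256 = 14 → 0e.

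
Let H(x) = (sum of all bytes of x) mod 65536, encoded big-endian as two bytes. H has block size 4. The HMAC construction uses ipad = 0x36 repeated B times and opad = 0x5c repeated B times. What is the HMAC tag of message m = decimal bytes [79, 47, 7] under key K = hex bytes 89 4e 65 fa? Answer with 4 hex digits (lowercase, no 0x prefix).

Key hex bytes 89 4e 65 fa is exactly B = 4 bytes: K' = 89 4e 65 fa.
K' ⊕ ipad = bf 78 53 cc.  K' ⊕ opad = d5 12 39 a6.
Inner input = (K'⊕ipad) ∥ m = bf 78 53 cc ∥ 4f 2f 07.
Inner hash: sum = 191+120+83+204+79+47+7 = 731 → 02 db.
Outer input = (K'⊕opad) ∥ inner = d5 12 39 a6 ∥ 02 db.
Outer hash (tag): sum = 213+18+57+166+2+219 = 675 → 02 a3.

02a3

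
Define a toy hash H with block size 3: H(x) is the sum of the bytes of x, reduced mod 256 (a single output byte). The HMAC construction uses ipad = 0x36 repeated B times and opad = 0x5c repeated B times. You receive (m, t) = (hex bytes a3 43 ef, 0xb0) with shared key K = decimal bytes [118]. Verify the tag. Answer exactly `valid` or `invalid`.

invalid

Key decimal bytes [118] = 76 is 1 byte ≤ B = 3; zero-pad to 3 bytes: K' = 76 00 00.
K' ⊕ ipad = 40 36 36; K' ⊕ opad = 2a 5c 5c.
Inner hash: sum = 64+54+54+163+67+239 = 641; mod 256 = 129 → 81.
Outer hash (recomputed tag): sum = 42+92+92+129 = 355; mod 256 = 99 → 63.
Recomputed tag = 63; claimed = b0 → mismatch.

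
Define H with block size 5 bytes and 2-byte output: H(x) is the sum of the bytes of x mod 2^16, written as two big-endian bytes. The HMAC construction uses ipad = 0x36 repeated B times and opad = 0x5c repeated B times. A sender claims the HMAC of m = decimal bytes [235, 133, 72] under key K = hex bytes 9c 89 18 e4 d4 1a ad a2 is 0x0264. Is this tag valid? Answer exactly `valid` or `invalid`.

valid

Key hex bytes 9c 89 18 e4 d4 1a ad a2 is 8 bytes > B = 5, so hash it first: H(key) = 04 5e, then zero-pad to 5 bytes: K' = 04 5e 00 00 00.
K' ⊕ ipad = 32 68 36 36 36; K' ⊕ opad = 58 02 5c 5c 5c.
Inner hash: sum = 50+104+54+54+54+235+133+72 = 756 → 02 f4.
Outer hash (recomputed tag): sum = 88+2+92+92+92+2+244 = 612 → 02 64.
Recomputed tag = 0264; claimed = 0264 → match.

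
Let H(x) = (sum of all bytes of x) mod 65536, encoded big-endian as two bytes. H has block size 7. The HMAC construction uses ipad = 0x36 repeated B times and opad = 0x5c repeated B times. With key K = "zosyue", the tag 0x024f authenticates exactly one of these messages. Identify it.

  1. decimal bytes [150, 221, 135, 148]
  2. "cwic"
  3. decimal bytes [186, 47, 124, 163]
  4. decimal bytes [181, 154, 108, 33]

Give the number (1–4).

Key "zosyue" = 7a 6f 73 79 75 65 is 6 bytes ≤ B = 7; zero-pad to 7 bytes: K' = 7a 6f 73 79 75 65 00.
K' ⊕ ipad = 4c 59 45 4f 43 53 36; K' ⊕ opad = 26 33 2f 25 29 39 5c.
m1: inner = H(4c 59 45 4f 43 53 36 96 dd 87 94) = 04 93; tag = H(26 33 2f 25 29 39 5c 04 93) = 0202
m2: inner = H(4c 59 45 4f 43 53 36 63 77 69 63) = 03 ab; tag = H(26 33 2f 25 29 39 5c 03 ab) = 0219
m3: inner = H(4c 59 45 4f 43 53 36 ba 2f 7c a3) = 04 0d; tag = H(26 33 2f 25 29 39 5c 04 0d) = 017c
m4: inner = H(4c 59 45 4f 43 53 36 b5 9a 6c 21) = 03 e1; tag = H(26 33 2f 25 29 39 5c 03 e1) = 024f ← matches

4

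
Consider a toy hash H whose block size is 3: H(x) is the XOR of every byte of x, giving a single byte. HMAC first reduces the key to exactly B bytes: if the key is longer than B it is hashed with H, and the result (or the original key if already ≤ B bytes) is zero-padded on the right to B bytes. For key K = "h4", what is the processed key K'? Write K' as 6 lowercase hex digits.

Key "h4" = 68 34 is 2 bytes ≤ B = 3; zero-pad to 3 bytes: K' = 68 34 00.

683400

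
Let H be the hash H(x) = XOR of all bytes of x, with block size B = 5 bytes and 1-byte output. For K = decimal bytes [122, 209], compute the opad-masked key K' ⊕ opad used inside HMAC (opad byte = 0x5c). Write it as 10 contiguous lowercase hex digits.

Key decimal bytes [122, 209] = 7a d1 is 2 bytes ≤ B = 5; zero-pad to 5 bytes: K' = 7a d1 00 00 00.
XOR each byte with 0x5c: 7a⊕5c=26, d1⊕5c=8d, 00⊕5c=5c, 00⊕5c=5c, 00⊕5c=5c.

268d5c5c5c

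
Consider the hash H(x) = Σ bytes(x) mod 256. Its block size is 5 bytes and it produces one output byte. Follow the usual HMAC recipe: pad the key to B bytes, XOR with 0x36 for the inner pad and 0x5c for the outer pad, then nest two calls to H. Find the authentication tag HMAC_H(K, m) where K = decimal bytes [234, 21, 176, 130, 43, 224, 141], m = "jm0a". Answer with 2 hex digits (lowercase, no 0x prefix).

Key decimal bytes [234, 21, 176, 130, 43, 224, 141] = ea 15 b0 82 2b e0 8d is 7 bytes > B = 5, so hash it first: H(key) = c9, then zero-pad to 5 bytes: K' = c9 00 00 00 00.
K' ⊕ ipad = ff 36 36 36 36.  K' ⊕ opad = 95 5c 5c 5c 5c.
Inner input = (K'⊕ipad) ∥ m = ff 36 36 36 36 ∥ 6a 6d 30 61.
Inner hash: sum = 255+54+54+54+54+106+109+48+97 = 831; mod 256 = 63 → 3f.
Outer input = (K'⊕opad) ∥ inner = 95 5c 5c 5c 5c ∥ 3f.
Outer hash (tag): sum = 149+92+92+92+92+63 = 580; mod 256 = 68 → 44.

44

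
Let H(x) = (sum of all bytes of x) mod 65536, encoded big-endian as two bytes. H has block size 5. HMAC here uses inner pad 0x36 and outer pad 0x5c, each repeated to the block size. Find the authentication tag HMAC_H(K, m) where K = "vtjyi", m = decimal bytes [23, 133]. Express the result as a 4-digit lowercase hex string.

Key "vtjyi" = 76 74 6a 79 69 is exactly B = 5 bytes: K' = 76 74 6a 79 69.
K' ⊕ ipad = 40 42 5c 4f 5f.  K' ⊕ opad = 2a 28 36 25 35.
Inner input = (K'⊕ipad) ∥ m = 40 42 5c 4f 5f ∥ 17 85.
Inner hash: sum = 64+66+92+79+95+23+133 = 552 → 02 28.
Outer input = (K'⊕opad) ∥ inner = 2a 28 36 25 35 ∥ 02 28.
Outer hash (tag): sum = 42+40+54+37+53+2+40 = 268 → 01 0c.

010c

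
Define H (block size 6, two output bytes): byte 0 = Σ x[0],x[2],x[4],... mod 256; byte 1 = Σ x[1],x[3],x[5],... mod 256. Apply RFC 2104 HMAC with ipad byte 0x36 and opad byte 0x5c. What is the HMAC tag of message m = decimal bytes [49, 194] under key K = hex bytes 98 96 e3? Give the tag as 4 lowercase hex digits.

Key hex bytes 98 96 e3 is 3 bytes ≤ B = 6; zero-pad to 6 bytes: K' = 98 96 e3 00 00 00.
K' ⊕ ipad = ae a0 d5 36 36 36.  K' ⊕ opad = c4 ca bf 5c 5c 5c.
Inner input = (K'⊕ipad) ∥ m = ae a0 d5 36 36 36 ∥ 31 c2.
Inner hash: even-index sum = 490 mod 256 = 234; odd-index sum = 462 mod 256 = 206 → ea ce.
Outer input = (K'⊕opad) ∥ inner = c4 ca bf 5c 5c 5c ∥ ea ce.
Outer hash (tag): even-index sum = 713 mod 256 = 201; odd-index sum = 592 mod 256 = 80 → c9 50.

c950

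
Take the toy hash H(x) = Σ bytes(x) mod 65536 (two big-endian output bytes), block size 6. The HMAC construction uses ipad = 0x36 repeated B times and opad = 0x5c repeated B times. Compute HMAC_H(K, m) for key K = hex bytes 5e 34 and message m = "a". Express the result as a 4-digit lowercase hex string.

Key hex bytes 5e 34 is 2 bytes ≤ B = 6; zero-pad to 6 bytes: K' = 5e 34 00 00 00 00.
K' ⊕ ipad = 68 02 36 36 36 36.  K' ⊕ opad = 02 68 5c 5c 5c 5c.
Inner input = (K'⊕ipad) ∥ m = 68 02 36 36 36 36 ∥ 61.
Inner hash: sum = 104+2+54+54+54+54+97 = 419 → 01 a3.
Outer input = (K'⊕opad) ∥ inner = 02 68 5c 5c 5c 5c ∥ 01 a3.
Outer hash (tag): sum = 2+104+92+92+92+92+1+163 = 638 → 02 7e.

027e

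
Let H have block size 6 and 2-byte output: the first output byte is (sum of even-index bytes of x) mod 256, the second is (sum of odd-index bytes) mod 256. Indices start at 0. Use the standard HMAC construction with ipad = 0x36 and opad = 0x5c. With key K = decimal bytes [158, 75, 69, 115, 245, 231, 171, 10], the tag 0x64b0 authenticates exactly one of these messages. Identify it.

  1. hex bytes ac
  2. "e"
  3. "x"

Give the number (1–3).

1

Key decimal bytes [158, 75, 69, 115, 245, 231, 171, 10] = 9e 4b 45 73 f5 e7 ab 0a is 8 bytes > B = 6, so hash it first: H(key) = 83 af, then zero-pad to 6 bytes: K' = 83 af 00 00 00 00.
K' ⊕ ipad = b5 99 36 36 36 36; K' ⊕ opad = df f3 5c 5c 5c 5c.
m1: inner = H(b5 99 36 36 36 36 ac) = cd 05; tag = H(df f3 5c 5c 5c 5c cd 05) = 64b0 ← matches
m2: inner = H(b5 99 36 36 36 36 65) = 86 05; tag = H(df f3 5c 5c 5c 5c 86 05) = 1db0
m3: inner = H(b5 99 36 36 36 36 78) = 99 05; tag = H(df f3 5c 5c 5c 5c 99 05) = 30b0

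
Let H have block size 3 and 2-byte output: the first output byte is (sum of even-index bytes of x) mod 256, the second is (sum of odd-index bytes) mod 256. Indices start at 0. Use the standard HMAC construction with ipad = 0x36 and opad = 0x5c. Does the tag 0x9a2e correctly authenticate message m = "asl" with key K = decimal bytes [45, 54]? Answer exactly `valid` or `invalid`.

valid

Key decimal bytes [45, 54] = 2d 36 is 2 bytes ≤ B = 3; zero-pad to 3 bytes: K' = 2d 36 00.
K' ⊕ ipad = 1b 00 36; K' ⊕ opad = 71 6a 5c.
Inner hash: even-index sum = 196 mod 256 = 196; odd-index sum = 205 mod 256 = 205 → c4 cd.
Outer hash (recomputed tag): even-index sum = 410 mod 256 = 154; odd-index sum = 302 mod 256 = 46 → 9a 2e.
Recomputed tag = 9a2e; claimed = 9a2e → match.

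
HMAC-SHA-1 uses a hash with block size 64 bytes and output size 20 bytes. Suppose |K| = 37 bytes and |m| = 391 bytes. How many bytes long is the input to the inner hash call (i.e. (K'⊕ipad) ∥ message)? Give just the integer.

455

Key is 37 ≤ 64 bytes, zero-padded: |K'| = 64.
Inner input = (K'⊕ipad) ∥ m → 64 + 391 = 455 bytes.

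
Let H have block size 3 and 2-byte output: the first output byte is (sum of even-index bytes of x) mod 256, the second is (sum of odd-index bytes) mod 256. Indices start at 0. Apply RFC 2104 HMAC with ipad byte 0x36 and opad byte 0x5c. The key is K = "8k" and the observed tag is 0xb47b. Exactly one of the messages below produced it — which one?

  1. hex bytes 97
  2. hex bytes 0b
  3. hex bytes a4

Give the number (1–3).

1

Key "8k" = 38 6b is 2 bytes ≤ B = 3; zero-pad to 3 bytes: K' = 38 6b 00.
K' ⊕ ipad = 0e 5d 36; K' ⊕ opad = 64 37 5c.
m1: inner = H(0e 5d 36 97) = 44 f4; tag = H(64 37 5c 44 f4) = b47b ← matches
m2: inner = H(0e 5d 36 0b) = 44 68; tag = H(64 37 5c 44 68) = 287b
m3: inner = H(0e 5d 36 a4) = 44 01; tag = H(64 37 5c 44 01) = c17b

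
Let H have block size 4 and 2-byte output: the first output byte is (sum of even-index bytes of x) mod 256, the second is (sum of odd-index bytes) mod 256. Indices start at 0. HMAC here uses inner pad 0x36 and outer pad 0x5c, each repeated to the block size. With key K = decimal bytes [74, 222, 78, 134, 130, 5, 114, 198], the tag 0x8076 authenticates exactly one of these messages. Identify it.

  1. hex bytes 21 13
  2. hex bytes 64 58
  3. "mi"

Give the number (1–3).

2

Key decimal bytes [74, 222, 78, 134, 130, 5, 114, 198] = 4a de 4e 86 82 05 72 c6 is 8 bytes > B = 4, so hash it first: H(key) = 8c 2f, then zero-pad to 4 bytes: K' = 8c 2f 00 00.
K' ⊕ ipad = ba 19 36 36; K' ⊕ opad = d0 73 5c 5c.
m1: inner = H(ba 19 36 36 21 13) = 11 62; tag = H(d0 73 5c 5c 11 62) = 3d31
m2: inner = H(ba 19 36 36 64 58) = 54 a7; tag = H(d0 73 5c 5c 54 a7) = 8076 ← matches
m3: inner = H(ba 19 36 36 6d 69) = 5d b8; tag = H(d0 73 5c 5c 5d b8) = 8987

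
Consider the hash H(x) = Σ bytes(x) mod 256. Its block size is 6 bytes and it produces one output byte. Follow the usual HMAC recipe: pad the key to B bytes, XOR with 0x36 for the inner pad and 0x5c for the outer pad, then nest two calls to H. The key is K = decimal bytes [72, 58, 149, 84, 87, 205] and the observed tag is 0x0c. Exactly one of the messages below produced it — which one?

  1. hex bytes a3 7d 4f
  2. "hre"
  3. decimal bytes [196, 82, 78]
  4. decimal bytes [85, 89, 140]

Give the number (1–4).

4

Key decimal bytes [72, 58, 149, 84, 87, 205] = 48 3a 95 54 57 cd is exactly B = 6 bytes: K' = 48 3a 95 54 57 cd.
K' ⊕ ipad = 7e 0c a3 62 61 fb; K' ⊕ opad = 14 66 c9 08 0b 91.
m1: inner = H(7e 0c a3 62 61 fb a3 7d 4f) = 5a; tag = H(14 66 c9 08 0b 91 5a) = 41
m2: inner = H(7e 0c a3 62 61 fb 68 72 65) = 2a; tag = H(14 66 c9 08 0b 91 2a) = 11
m3: inner = H(7e 0c a3 62 61 fb c4 52 4e) = 4f; tag = H(14 66 c9 08 0b 91 4f) = 36
m4: inner = H(7e 0c a3 62 61 fb 55 59 8c) = 25; tag = H(14 66 c9 08 0b 91 25) = 0c ← matches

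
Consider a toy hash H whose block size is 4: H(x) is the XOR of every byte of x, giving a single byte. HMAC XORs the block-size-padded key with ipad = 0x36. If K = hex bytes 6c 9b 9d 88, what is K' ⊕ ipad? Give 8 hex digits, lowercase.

Key hex bytes 6c 9b 9d 88 is exactly B = 4 bytes: K' = 6c 9b 9d 88.
XOR each byte with 0x36: 6c⊕36=5a, 9b⊕36=ad, 9d⊕36=ab, 88⊕36=be.

5aadabbe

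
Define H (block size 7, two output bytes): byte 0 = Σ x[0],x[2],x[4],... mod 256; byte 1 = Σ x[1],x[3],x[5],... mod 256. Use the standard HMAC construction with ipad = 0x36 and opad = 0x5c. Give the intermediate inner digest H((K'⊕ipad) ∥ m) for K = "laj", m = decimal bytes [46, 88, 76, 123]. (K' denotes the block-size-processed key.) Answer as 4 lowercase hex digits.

f53d

Key "laj" = 6c 61 6a is 3 bytes ≤ B = 7; zero-pad to 7 bytes: K' = 6c 61 6a 00 00 00 00.
K' ⊕ ipad = 5a 57 5c 36 36 36 36.
Inner input = 5a 57 5c 36 36 36 36 ∥ 2e 58 4c 7b.
Inner hash: even-index sum = 501 mod 256 = 245; odd-index sum = 317 mod 256 = 61 → f5 3d.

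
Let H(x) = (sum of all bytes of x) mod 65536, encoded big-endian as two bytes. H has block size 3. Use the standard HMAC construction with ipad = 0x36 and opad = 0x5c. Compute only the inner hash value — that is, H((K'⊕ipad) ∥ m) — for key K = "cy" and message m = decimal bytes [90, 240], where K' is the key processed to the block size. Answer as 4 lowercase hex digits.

0224

Key "cy" = 63 79 is 2 bytes ≤ B = 3; zero-pad to 3 bytes: K' = 63 79 00.
K' ⊕ ipad = 55 4f 36.
Inner input = 55 4f 36 ∥ 5a f0.
Inner hash: sum = 85+79+54+90+240 = 548 → 02 24.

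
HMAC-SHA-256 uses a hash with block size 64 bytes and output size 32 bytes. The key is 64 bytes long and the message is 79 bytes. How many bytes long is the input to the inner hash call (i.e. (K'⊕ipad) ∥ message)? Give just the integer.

Key is 64 ≤ 64 bytes, zero-padded: |K'| = 64.
Inner input = (K'⊕ipad) ∥ m → 64 + 79 = 143 bytes.

143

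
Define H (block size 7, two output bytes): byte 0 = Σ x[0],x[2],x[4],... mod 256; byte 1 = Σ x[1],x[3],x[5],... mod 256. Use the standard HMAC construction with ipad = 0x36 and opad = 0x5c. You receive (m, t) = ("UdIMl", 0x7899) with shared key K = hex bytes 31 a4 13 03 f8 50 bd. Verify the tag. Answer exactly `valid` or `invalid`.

Key hex bytes 31 a4 13 03 f8 50 bd is exactly B = 7 bytes: K' = 31 a4 13 03 f8 50 bd.
K' ⊕ ipad = 07 92 25 35 ce 66 8b; K' ⊕ opad = 6d f8 4f 5f a4 0c e1.
Inner hash: even-index sum = 566 mod 256 = 54; odd-index sum = 567 mod 256 = 55 → 36 37.
Outer hash (recomputed tag): even-index sum = 632 mod 256 = 120; odd-index sum = 409 mod 256 = 153 → 78 99.
Recomputed tag = 7899; claimed = 7899 → match.

valid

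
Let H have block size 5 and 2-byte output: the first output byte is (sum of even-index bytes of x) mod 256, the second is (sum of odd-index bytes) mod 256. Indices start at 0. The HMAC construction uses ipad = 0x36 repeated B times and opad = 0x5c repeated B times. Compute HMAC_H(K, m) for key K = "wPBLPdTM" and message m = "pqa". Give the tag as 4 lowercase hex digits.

Key "wPBLPdTM" = 77 50 42 4c 50 64 54 4d is 8 bytes > B = 5, so hash it first: H(key) = 5d 4d, then zero-pad to 5 bytes: K' = 5d 4d 00 00 00.
K' ⊕ ipad = 6b 7b 36 36 36.  K' ⊕ opad = 01 11 5c 5c 5c.
Inner input = (K'⊕ipad) ∥ m = 6b 7b 36 36 36 ∥ 70 71 61.
Inner hash: even-index sum = 328 mod 256 = 72; odd-index sum = 386 mod 256 = 130 → 48 82.
Outer input = (K'⊕opad) ∥ inner = 01 11 5c 5c 5c ∥ 48 82.
Outer hash (tag): even-index sum = 315 mod 256 = 59; odd-index sum = 181 mod 256 = 181 → 3b b5.

3bb5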